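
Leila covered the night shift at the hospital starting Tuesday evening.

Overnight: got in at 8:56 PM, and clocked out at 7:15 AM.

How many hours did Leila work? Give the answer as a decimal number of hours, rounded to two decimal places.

10.32 hours

Overnight: 8:56 PM → midnight = 3 h 4 min; midnight → 7:15 AM = 7 h 15 min; span 10 h 19 min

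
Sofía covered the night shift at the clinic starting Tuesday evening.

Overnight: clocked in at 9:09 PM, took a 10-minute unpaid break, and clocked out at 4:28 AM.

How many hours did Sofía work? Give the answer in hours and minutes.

7 h 9 min

Overnight: 9:09 PM → midnight = 2 h 51 min; midnight → 4:28 AM = 4 h 28 min; span 7 h 19 min; less 10 min break → 7 h 9 min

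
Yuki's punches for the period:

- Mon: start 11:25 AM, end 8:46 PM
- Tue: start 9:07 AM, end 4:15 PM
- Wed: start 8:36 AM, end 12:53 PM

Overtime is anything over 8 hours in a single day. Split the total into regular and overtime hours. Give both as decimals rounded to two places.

Regular 19.42 hours, overtime 1.35 hours

Mon: 11:25 AM–8:46 PM = 9 h 21 min
Tue: 9:07 AM–4:15 PM = 7 h 8 min
Wed: 8:36 AM–12:53 PM = 4 h 17 min
Mon reg 8 h 0 min / OT 1 h 21 min; Tue reg 7 h 8 min / OT 0 h 0 min; Wed reg 4 h 17 min / OT 0 h 0 min.
Totals: regular 19 h 25 min, overtime 1 h 21 min.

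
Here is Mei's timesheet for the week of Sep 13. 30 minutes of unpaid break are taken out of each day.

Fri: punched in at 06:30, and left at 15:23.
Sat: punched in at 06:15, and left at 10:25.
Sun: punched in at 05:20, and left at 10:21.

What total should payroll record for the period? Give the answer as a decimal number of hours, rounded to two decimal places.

16.57 hours

Fri: 06:30–15:23 = 8 h 53 min; less 30 min break → 8 h 23 min
Sat: 06:15–10:25 = 4 h 10 min; less 30 min break → 3 h 40 min
Sun: 05:20–10:21 = 5 h 1 min; less 30 min break → 4 h 31 min
Total: 8 h 23 min + 3 h 40 min + 4 h 31 min = 16 h 34 min.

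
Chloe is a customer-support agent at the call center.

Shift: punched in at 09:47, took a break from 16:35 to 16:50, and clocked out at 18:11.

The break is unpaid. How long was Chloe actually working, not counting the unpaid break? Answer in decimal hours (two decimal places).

8.15 hours

Shift: 09:47–18:11 = 8 h 24 min; less 15 min break → 8 h 9 min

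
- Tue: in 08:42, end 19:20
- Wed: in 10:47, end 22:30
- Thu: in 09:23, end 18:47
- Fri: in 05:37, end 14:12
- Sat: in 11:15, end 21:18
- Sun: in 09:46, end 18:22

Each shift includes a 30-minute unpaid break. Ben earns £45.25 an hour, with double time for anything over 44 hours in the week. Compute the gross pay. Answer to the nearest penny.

Tue: 08:42–19:20 = 10 h 38 min; less 30 min break → 10 h 8 min
Wed: 10:47–22:30 = 11 h 43 min; less 30 min break → 11 h 13 min
Thu: 09:23–18:47 = 9 h 24 min; less 30 min break → 8 h 54 min
Fri: 05:37–14:12 = 8 h 35 min; less 30 min break → 8 h 5 min
Sat: 11:15–21:18 = 10 h 3 min; less 30 min break → 9 h 33 min
Sun: 09:46–18:22 = 8 h 36 min; less 30 min break → 8 h 6 min
Total worked: 55 h 59 min = 3359 min.
Regular 44 h 0 min = 2640 min at £45.25/h; overtime 11 h 59 min = 719 min at £90.50/h.
Pay = (2640 × £45.25 + 719 × £90.50) ÷ 60 = £3075.49.

£3075.49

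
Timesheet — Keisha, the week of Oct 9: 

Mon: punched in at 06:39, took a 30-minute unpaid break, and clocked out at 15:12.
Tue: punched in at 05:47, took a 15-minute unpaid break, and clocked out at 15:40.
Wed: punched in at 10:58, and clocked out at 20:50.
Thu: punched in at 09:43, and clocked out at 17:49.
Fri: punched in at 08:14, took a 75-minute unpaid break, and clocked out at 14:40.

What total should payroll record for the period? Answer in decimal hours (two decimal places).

40.83 hours

Mon: 06:39–15:12 = 8 h 33 min; less 30 min break → 8 h 3 min
Tue: 05:47–15:40 = 9 h 53 min; less 15 min break → 9 h 38 min
Wed: 10:58–20:50 = 9 h 52 min
Thu: 09:43–17:49 = 8 h 6 min
Fri: 08:14–14:40 = 6 h 26 min; less 75 min break → 5 h 11 min
Total: 8 h 3 min + 9 h 38 min + 9 h 52 min + 8 h 6 min + 5 h 11 min = 40 h 50 min.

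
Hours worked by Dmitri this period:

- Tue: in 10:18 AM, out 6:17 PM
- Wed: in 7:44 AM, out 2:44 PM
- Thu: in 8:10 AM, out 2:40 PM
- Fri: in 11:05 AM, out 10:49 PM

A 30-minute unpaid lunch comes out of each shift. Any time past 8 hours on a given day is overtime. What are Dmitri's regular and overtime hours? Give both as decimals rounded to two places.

Tue: 10:18 AM–6:17 PM = 7 h 59 min; less 30 min break → 7 h 29 min
Wed: 7:44 AM–2:44 PM = 7 h 0 min; less 30 min break → 6 h 30 min
Thu: 8:10 AM–2:40 PM = 6 h 30 min; less 30 min break → 6 h 0 min
Fri: 11:05 AM–10:49 PM = 11 h 44 min; less 30 min break → 11 h 14 min
Tue reg 7 h 29 min / OT 0 h 0 min; Wed reg 6 h 30 min / OT 0 h 0 min; Thu reg 6 h 0 min / OT 0 h 0 min; Fri reg 8 h 0 min / OT 3 h 14 min.
Totals: regular 27 h 59 min, overtime 3 h 14 min.

Regular 27.98 hours, overtime 3.23 hours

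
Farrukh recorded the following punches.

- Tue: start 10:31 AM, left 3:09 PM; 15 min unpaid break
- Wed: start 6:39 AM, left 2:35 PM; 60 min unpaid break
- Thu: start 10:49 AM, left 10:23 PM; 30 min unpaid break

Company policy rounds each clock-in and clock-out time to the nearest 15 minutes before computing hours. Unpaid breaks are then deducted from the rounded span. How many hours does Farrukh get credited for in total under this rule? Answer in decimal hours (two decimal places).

22.50 hours

Tue: in 10:31 AM→10:30 AM, out 3:09 PM→3:15 PM; 4 h 45 min − 15 min = 4 h 30 min
Wed: in 6:39 AM→6:45 AM, out 2:35 PM→2:30 PM; 7 h 45 min − 60 min = 6 h 45 min
Thu: in 10:49 AM→10:45 AM, out 10:23 PM→10:30 PM; 11 h 45 min − 30 min = 11 h 15 min
Total credited: 22 h 30 min.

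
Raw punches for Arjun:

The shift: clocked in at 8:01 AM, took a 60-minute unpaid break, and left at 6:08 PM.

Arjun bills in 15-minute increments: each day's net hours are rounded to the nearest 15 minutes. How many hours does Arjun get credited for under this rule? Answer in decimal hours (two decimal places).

The shift: 8:01 AM–6:08 PM = 10 h 7 min − 60 min = 9 h 7 min → rounds to 9 h 0 min

9.00 hours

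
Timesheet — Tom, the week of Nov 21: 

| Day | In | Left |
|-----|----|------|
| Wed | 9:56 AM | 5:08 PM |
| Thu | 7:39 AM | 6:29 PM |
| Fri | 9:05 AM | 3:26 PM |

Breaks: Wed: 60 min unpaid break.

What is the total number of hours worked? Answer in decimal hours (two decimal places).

23.38 hours

Wed: 9:56 AM–5:08 PM = 7 h 12 min; less 60 min break → 6 h 12 min
Thu: 7:39 AM–6:29 PM = 10 h 50 min
Fri: 9:05 AM–3:26 PM = 6 h 21 min
Total: 6 h 12 min + 10 h 50 min + 6 h 21 min = 23 h 23 min.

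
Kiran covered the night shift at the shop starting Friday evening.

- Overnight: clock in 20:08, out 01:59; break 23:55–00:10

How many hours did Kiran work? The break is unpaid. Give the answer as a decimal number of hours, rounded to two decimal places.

Overnight: 20:08 → midnight = 3 h 52 min; midnight → 01:59 = 1 h 59 min; span 5 h 51 min; less 15 min break → 5 h 36 min

5.60 hours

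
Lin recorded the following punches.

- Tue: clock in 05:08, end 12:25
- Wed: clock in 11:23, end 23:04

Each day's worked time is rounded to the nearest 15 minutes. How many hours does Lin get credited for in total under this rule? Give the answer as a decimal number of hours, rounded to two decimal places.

Tue: 05:08–12:25 = 7 h 17 min → rounds to 7 h 15 min
Wed: 11:23–23:04 = 11 h 41 min → rounds to 11 h 45 min
Total credited: 19 h 0 min.

19.00 hours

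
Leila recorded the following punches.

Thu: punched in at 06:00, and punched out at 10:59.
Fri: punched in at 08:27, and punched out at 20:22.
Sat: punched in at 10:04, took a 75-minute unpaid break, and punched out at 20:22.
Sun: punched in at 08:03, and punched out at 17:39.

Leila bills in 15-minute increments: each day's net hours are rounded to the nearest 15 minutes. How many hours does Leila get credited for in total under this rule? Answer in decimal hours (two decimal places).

35.50 hours

Thu: 06:00–10:59 = 4 h 59 min → rounds to 5 h 0 min
Fri: 08:27–20:22 = 11 h 55 min → rounds to 12 h 0 min
Sat: 10:04–20:22 = 10 h 18 min − 75 min = 9 h 3 min → rounds to 9 h 0 min
Sun: 08:03–17:39 = 9 h 36 min → rounds to 9 h 30 min
Total credited: 35 h 30 min.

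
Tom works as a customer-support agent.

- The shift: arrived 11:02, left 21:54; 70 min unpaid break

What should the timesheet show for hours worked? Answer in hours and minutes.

9 h 42 min

The shift: 11:02–21:54 = 10 h 52 min; less 70 min break → 9 h 42 min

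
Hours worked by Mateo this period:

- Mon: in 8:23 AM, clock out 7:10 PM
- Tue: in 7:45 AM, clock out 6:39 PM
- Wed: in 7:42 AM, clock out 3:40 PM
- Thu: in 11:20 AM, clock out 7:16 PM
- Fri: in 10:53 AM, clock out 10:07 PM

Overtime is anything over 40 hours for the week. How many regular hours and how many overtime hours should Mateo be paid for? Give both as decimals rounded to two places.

Mon: 8:23 AM–7:10 PM = 10 h 47 min
Tue: 7:45 AM–6:39 PM = 10 h 54 min
Wed: 7:42 AM–3:40 PM = 7 h 58 min
Thu: 11:20 AM–7:16 PM = 7 h 56 min
Fri: 10:53 AM–10:07 PM = 11 h 14 min
Total worked: 48 h 49 min = 48.82 h.
Threshold 40 h → overtime 8 h 49 min, regular 40 h 0 min.

Regular 40.00 hours, overtime 8.82 hours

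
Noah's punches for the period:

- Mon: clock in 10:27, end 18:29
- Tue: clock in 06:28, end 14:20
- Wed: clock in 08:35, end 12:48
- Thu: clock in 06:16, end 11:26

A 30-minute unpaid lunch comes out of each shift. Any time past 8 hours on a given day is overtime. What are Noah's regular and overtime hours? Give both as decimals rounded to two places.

Regular 23.28 hours, overtime 0.00 hours

Mon: 10:27–18:29 = 8 h 2 min; less 30 min break → 7 h 32 min
Tue: 06:28–14:20 = 7 h 52 min; less 30 min break → 7 h 22 min
Wed: 08:35–12:48 = 4 h 13 min; less 30 min break → 3 h 43 min
Thu: 06:16–11:26 = 5 h 10 min; less 30 min break → 4 h 40 min
Mon reg 7 h 32 min / OT 0 h 0 min; Tue reg 7 h 22 min / OT 0 h 0 min; Wed reg 3 h 43 min / OT 0 h 0 min; Thu reg 4 h 40 min / OT 0 h 0 min.
Totals: regular 23 h 17 min, overtime 0 h 0 min.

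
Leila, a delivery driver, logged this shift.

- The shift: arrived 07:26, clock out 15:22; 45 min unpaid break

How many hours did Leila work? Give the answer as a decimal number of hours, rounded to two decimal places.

The shift: 07:26–15:22 = 7 h 56 min; less 45 min break → 7 h 11 min

7.18 hours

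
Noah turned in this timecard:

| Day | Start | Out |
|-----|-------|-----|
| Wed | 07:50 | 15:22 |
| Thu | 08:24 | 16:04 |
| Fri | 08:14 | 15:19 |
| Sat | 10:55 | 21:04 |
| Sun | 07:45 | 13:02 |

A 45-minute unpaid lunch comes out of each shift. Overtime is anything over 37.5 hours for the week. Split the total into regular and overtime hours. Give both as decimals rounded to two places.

Wed: 07:50–15:22 = 7 h 32 min; less 45 min break → 6 h 47 min
Thu: 08:24–16:04 = 7 h 40 min; less 45 min break → 6 h 55 min
Fri: 08:14–15:19 = 7 h 5 min; less 45 min break → 6 h 20 min
Sat: 10:55–21:04 = 10 h 9 min; less 45 min break → 9 h 24 min
Sun: 07:45–13:02 = 5 h 17 min; less 45 min break → 4 h 32 min
Total worked: 33 h 58 min = 33.97 h.
Threshold 37.5 h → overtime 0 h 0 min, regular 33 h 58 min.

Regular 33.97 hours, overtime 0.00 hours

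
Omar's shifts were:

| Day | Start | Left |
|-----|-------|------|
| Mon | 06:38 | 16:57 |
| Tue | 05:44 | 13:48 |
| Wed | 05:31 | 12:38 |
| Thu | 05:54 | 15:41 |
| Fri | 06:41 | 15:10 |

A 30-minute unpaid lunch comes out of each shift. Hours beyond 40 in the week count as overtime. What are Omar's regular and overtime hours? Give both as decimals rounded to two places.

Regular 40.00 hours, overtime 1.27 hours

Mon: 06:38–16:57 = 10 h 19 min; less 30 min break → 9 h 49 min
Tue: 05:44–13:48 = 8 h 4 min; less 30 min break → 7 h 34 min
Wed: 05:31–12:38 = 7 h 7 min; less 30 min break → 6 h 37 min
Thu: 05:54–15:41 = 9 h 47 min; less 30 min break → 9 h 17 min
Fri: 06:41–15:10 = 8 h 29 min; less 30 min break → 7 h 59 min
Total worked: 41 h 16 min = 41.27 h.
Threshold 40 h → overtime 1 h 16 min, regular 40 h 0 min.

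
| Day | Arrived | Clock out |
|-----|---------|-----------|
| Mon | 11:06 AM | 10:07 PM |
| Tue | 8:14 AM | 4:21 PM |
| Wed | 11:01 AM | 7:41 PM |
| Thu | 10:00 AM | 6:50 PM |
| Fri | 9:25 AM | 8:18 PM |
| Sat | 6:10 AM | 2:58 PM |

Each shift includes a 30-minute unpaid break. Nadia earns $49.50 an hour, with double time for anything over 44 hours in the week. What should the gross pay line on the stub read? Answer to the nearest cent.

Mon: 11:06 AM–10:07 PM = 11 h 1 min; less 30 min break → 10 h 31 min
Tue: 8:14 AM–4:21 PM = 8 h 7 min; less 30 min break → 7 h 37 min
Wed: 11:01 AM–7:41 PM = 8 h 40 min; less 30 min break → 8 h 10 min
Thu: 10:00 AM–6:50 PM = 8 h 50 min; less 30 min break → 8 h 20 min
Fri: 9:25 AM–8:18 PM = 10 h 53 min; less 30 min break → 10 h 23 min
Sat: 6:10 AM–2:58 PM = 8 h 48 min; less 30 min break → 8 h 18 min
Total worked: 53 h 19 min = 3199 min.
Regular 44 h 0 min = 2640 min at $49.50/h; overtime 9 h 19 min = 559 min at $99.00/h.
Pay = (2640 × $49.50 + 559 × $99.00) ÷ 60 = $3100.35.

$3100.35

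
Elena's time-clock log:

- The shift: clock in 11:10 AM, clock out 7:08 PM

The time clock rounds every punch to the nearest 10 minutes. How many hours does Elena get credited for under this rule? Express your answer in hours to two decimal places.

The shift: in 11:10 AM→11:10 AM, out 7:08 PM→7:10 PM; 8 h 0 min

8.00 hours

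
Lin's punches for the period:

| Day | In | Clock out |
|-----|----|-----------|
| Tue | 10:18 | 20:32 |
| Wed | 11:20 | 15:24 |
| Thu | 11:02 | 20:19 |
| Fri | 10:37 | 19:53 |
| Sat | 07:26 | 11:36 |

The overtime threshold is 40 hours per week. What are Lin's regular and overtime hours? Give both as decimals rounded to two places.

Tue: 10:18–20:32 = 10 h 14 min
Wed: 11:20–15:24 = 4 h 4 min
Thu: 11:02–20:19 = 9 h 17 min
Fri: 10:37–19:53 = 9 h 16 min
Sat: 07:26–11:36 = 4 h 10 min
Total worked: 37 h 1 min = 37.02 h.
Threshold 40 h → overtime 0 h 0 min, regular 37 h 1 min.

Regular 37.02 hours, overtime 0.00 hours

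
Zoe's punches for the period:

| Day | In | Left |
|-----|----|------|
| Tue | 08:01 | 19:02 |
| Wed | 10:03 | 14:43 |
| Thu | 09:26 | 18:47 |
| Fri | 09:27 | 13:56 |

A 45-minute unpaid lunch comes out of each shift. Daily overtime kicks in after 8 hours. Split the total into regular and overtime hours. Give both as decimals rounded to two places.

Tue: 08:01–19:02 = 11 h 1 min; less 45 min break → 10 h 16 min
Wed: 10:03–14:43 = 4 h 40 min; less 45 min break → 3 h 55 min
Thu: 09:26–18:47 = 9 h 21 min; less 45 min break → 8 h 36 min
Fri: 09:27–13:56 = 4 h 29 min; less 45 min break → 3 h 44 min
Tue reg 8 h 0 min / OT 2 h 16 min; Wed reg 3 h 55 min / OT 0 h 0 min; Thu reg 8 h 0 min / OT 0 h 36 min; Fri reg 3 h 44 min / OT 0 h 0 min.
Totals: regular 23 h 39 min, overtime 2 h 52 min.

Regular 23.65 hours, overtime 2.87 hours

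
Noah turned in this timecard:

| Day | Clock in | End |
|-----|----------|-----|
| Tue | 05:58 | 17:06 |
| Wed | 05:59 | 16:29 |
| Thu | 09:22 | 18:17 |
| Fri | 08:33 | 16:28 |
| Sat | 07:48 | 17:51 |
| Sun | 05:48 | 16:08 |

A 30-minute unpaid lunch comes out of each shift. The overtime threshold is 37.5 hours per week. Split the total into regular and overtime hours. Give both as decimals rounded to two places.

Tue: 05:58–17:06 = 11 h 8 min; less 30 min break → 10 h 38 min
Wed: 05:59–16:29 = 10 h 30 min; less 30 min break → 10 h 0 min
Thu: 09:22–18:17 = 8 h 55 min; less 30 min break → 8 h 25 min
Fri: 08:33–16:28 = 7 h 55 min; less 30 min break → 7 h 25 min
Sat: 07:48–17:51 = 10 h 3 min; less 30 min break → 9 h 33 min
Sun: 05:48–16:08 = 10 h 20 min; less 30 min break → 9 h 50 min
Total worked: 55 h 51 min = 55.85 h.
Threshold 37.5 h → overtime 18 h 21 min, regular 37 h 30 min.

Regular 37.50 hours, overtime 18.35 hours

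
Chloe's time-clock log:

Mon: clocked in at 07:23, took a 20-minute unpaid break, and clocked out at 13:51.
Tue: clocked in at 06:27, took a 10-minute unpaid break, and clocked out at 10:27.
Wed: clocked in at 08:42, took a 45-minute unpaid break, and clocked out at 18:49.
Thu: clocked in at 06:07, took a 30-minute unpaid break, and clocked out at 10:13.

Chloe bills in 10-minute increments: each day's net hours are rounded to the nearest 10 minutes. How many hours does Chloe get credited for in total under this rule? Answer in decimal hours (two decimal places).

23.00 hours

Mon: 07:23–13:51 = 6 h 28 min − 20 min = 6 h 8 min → rounds to 6 h 10 min
Tue: 06:27–10:27 = 4 h 0 min − 10 min = 3 h 50 min → rounds to 3 h 50 min
Wed: 08:42–18:49 = 10 h 7 min − 45 min = 9 h 22 min → rounds to 9 h 20 min
Thu: 06:07–10:13 = 4 h 6 min − 30 min = 3 h 36 min → rounds to 3 h 40 min
Total credited: 23 h 0 min.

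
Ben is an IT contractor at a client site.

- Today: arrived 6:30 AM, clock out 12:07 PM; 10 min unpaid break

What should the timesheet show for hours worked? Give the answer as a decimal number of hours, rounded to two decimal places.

5.45 hours

Today: 6:30 AM–12:07 PM = 5 h 37 min; less 10 min break → 5 h 27 min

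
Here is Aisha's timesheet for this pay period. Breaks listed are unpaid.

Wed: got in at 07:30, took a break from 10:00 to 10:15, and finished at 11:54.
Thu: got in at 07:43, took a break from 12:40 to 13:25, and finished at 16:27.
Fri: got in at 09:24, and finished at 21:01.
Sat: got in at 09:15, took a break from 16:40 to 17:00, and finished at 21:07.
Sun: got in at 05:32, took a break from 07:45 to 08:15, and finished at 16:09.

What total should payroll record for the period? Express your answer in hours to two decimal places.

45.40 hours

Wed: 07:30–11:54 = 4 h 24 min; less 15 min break → 4 h 9 min
Thu: 07:43–16:27 = 8 h 44 min; less 45 min break → 7 h 59 min
Fri: 09:24–21:01 = 11 h 37 min
Sat: 09:15–21:07 = 11 h 52 min; less 20 min break → 11 h 32 min
Sun: 05:32–16:09 = 10 h 37 min; less 30 min break → 10 h 7 min
Total: 4 h 9 min + 7 h 59 min + 11 h 37 min + 11 h 32 min + 10 h 7 min = 45 h 24 min.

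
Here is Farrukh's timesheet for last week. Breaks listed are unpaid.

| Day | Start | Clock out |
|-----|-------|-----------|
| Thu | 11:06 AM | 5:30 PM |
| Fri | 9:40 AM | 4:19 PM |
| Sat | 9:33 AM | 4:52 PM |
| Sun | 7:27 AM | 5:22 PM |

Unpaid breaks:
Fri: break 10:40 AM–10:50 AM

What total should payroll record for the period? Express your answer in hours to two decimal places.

Thu: 11:06 AM–5:30 PM = 6 h 24 min
Fri: 9:40 AM–4:19 PM = 6 h 39 min; less 10 min break → 6 h 29 min
Sat: 9:33 AM–4:52 PM = 7 h 19 min
Sun: 7:27 AM–5:22 PM = 9 h 55 min
Total: 6 h 24 min + 6 h 29 min + 7 h 19 min + 9 h 55 min = 30 h 7 min.

30.12 hours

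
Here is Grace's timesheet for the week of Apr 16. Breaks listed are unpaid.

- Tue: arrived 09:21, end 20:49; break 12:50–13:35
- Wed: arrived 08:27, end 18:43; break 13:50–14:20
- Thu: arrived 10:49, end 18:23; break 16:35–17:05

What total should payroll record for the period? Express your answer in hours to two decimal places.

Tue: 09:21–20:49 = 11 h 28 min; less 45 min break → 10 h 43 min
Wed: 08:27–18:43 = 10 h 16 min; less 30 min break → 9 h 46 min
Thu: 10:49–18:23 = 7 h 34 min; less 30 min break → 7 h 4 min
Total: 10 h 43 min + 9 h 46 min + 7 h 4 min = 27 h 33 min.

27.55 hours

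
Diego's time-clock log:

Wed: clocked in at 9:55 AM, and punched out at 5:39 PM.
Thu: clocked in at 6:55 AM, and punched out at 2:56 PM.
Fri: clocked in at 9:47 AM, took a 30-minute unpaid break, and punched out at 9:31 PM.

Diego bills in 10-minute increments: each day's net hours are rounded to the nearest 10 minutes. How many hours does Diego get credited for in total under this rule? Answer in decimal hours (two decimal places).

26.83 hours

Wed: 9:55 AM–5:39 PM = 7 h 44 min → rounds to 7 h 40 min
Thu: 6:55 AM–2:56 PM = 8 h 1 min → rounds to 8 h 0 min
Fri: 9:47 AM–9:31 PM = 11 h 44 min − 30 min = 11 h 14 min → rounds to 11 h 10 min
Total credited: 26 h 50 min.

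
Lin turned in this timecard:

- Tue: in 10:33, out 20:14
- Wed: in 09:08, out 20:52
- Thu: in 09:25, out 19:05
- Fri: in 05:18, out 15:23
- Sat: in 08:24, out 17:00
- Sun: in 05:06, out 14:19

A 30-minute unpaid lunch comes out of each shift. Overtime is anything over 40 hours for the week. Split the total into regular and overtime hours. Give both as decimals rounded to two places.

Regular 40.00 hours, overtime 15.98 hours

Tue: 10:33–20:14 = 9 h 41 min; less 30 min break → 9 h 11 min
Wed: 09:08–20:52 = 11 h 44 min; less 30 min break → 11 h 14 min
Thu: 09:25–19:05 = 9 h 40 min; less 30 min break → 9 h 10 min
Fri: 05:18–15:23 = 10 h 5 min; less 30 min break → 9 h 35 min
Sat: 08:24–17:00 = 8 h 36 min; less 30 min break → 8 h 6 min
Sun: 05:06–14:19 = 9 h 13 min; less 30 min break → 8 h 43 min
Total worked: 55 h 59 min = 55.98 h.
Threshold 40 h → overtime 15 h 59 min, regular 40 h 0 min.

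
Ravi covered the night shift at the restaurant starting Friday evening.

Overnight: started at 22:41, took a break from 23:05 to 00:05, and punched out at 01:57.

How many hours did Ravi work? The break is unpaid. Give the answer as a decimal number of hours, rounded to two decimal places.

Overnight: 22:41 → midnight = 1 h 19 min; midnight → 01:57 = 1 h 57 min; span 3 h 16 min; less 60 min break → 2 h 16 min

2.27 hours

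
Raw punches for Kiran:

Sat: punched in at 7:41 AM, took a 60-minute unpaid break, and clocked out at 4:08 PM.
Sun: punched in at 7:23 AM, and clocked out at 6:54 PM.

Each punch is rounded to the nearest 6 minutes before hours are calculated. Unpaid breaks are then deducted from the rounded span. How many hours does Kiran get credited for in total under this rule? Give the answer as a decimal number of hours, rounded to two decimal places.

Sat: in 7:41 AM→7:42 AM, out 4:08 PM→4:06 PM; 8 h 24 min − 60 min = 7 h 24 min
Sun: in 7:23 AM→7:24 AM, out 6:54 PM→6:54 PM; 11 h 30 min
Total credited: 18 h 54 min.

18.90 hours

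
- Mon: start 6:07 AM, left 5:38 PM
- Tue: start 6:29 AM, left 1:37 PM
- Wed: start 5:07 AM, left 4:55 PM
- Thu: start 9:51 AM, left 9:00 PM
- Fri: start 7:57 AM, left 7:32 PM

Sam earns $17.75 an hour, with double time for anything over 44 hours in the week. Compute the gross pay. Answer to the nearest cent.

Mon: 6:07 AM–5:38 PM = 11 h 31 min
Tue: 6:29 AM–1:37 PM = 7 h 8 min
Wed: 5:07 AM–4:55 PM = 11 h 48 min
Thu: 9:51 AM–9:00 PM = 11 h 9 min
Fri: 7:57 AM–7:32 PM = 11 h 35 min
Total worked: 53 h 11 min = 3191 min.
Regular 44 h 0 min = 2640 min at $17.75/h; overtime 9 h 11 min = 551 min at $35.50/h.
Pay = (2640 × $17.75 + 551 × $35.50) ÷ 60 = $1107.01.

$1107.01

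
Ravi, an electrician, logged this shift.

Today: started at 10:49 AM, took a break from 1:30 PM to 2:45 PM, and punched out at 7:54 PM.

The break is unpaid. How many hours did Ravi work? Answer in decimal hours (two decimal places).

7.83 hours

Today: 10:49 AM–7:54 PM = 9 h 5 min; less 75 min break → 7 h 50 min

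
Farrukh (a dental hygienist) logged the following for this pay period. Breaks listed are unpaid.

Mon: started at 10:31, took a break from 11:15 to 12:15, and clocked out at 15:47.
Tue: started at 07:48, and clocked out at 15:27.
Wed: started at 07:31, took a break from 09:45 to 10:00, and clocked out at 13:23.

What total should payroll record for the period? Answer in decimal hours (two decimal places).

Mon: 10:31–15:47 = 5 h 16 min; less 60 min break → 4 h 16 min
Tue: 07:48–15:27 = 7 h 39 min
Wed: 07:31–13:23 = 5 h 52 min; less 15 min break → 5 h 37 min
Total: 4 h 16 min + 7 h 39 min + 5 h 37 min = 17 h 32 min.

17.53 hours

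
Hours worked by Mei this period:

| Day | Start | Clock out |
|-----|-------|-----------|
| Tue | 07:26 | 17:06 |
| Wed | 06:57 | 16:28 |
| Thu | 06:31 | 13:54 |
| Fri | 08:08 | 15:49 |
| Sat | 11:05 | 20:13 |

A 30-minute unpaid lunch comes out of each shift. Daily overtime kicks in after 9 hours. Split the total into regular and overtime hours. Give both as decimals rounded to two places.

Tue: 07:26–17:06 = 9 h 40 min; less 30 min break → 9 h 10 min
Wed: 06:57–16:28 = 9 h 31 min; less 30 min break → 9 h 1 min
Thu: 06:31–13:54 = 7 h 23 min; less 30 min break → 6 h 53 min
Fri: 08:08–15:49 = 7 h 41 min; less 30 min break → 7 h 11 min
Sat: 11:05–20:13 = 9 h 8 min; less 30 min break → 8 h 38 min
Tue reg 9 h 0 min / OT 0 h 10 min; Wed reg 9 h 0 min / OT 0 h 1 min; Thu reg 6 h 53 min / OT 0 h 0 min; Fri reg 7 h 11 min / OT 0 h 0 min; Sat reg 8 h 38 min / OT 0 h 0 min.
Totals: regular 40 h 42 min, overtime 0 h 11 min.

Regular 40.70 hours, overtime 0.18 hours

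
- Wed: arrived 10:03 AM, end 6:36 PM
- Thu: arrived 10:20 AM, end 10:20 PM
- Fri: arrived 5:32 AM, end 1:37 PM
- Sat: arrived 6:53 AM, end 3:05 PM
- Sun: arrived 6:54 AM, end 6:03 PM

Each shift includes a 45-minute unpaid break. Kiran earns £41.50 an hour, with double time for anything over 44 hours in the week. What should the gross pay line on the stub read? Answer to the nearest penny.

Wed: 10:03 AM–6:36 PM = 8 h 33 min; less 45 min break → 7 h 48 min
Thu: 10:20 AM–10:20 PM = 12 h 0 min; less 45 min break → 11 h 15 min
Fri: 5:32 AM–1:37 PM = 8 h 5 min; less 45 min break → 7 h 20 min
Sat: 6:53 AM–3:05 PM = 8 h 12 min; less 45 min break → 7 h 27 min
Sun: 6:54 AM–6:03 PM = 11 h 9 min; less 45 min break → 10 h 24 min
Total worked: 44 h 14 min = 2654 min.
Regular 44 h 0 min = 2640 min at £41.50/h; overtime 0 h 14 min = 14 min at £83.00/h.
Pay = (2640 × £41.50 + 14 × £83.00) ÷ 60 = £1845.37.

£1845.37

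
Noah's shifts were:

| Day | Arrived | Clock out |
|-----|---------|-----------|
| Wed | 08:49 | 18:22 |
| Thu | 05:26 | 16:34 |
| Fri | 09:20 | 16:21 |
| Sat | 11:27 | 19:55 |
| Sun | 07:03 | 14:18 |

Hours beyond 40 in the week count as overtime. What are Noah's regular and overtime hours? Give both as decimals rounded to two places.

Regular 40.00 hours, overtime 3.42 hours

Wed: 08:49–18:22 = 9 h 33 min
Thu: 05:26–16:34 = 11 h 8 min
Fri: 09:20–16:21 = 7 h 1 min
Sat: 11:27–19:55 = 8 h 28 min
Sun: 07:03–14:18 = 7 h 15 min
Total worked: 43 h 25 min = 43.42 h.
Threshold 40 h → overtime 3 h 25 min, regular 40 h 0 min.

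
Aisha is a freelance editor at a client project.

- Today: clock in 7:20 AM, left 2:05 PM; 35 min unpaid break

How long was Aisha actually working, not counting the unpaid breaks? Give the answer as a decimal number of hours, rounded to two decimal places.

Today: 7:20 AM–2:05 PM = 6 h 45 min; less 35 min break → 6 h 10 min

6.17 hours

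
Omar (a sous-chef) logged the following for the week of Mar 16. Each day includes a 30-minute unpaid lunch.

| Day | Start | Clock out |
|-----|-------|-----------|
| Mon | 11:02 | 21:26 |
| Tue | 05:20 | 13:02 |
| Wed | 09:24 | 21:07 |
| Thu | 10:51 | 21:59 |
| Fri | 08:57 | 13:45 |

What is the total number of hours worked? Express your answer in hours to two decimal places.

43.25 hours

Mon: 11:02–21:26 = 10 h 24 min; less 30 min break → 9 h 54 min
Tue: 05:20–13:02 = 7 h 42 min; less 30 min break → 7 h 12 min
Wed: 09:24–21:07 = 11 h 43 min; less 30 min break → 11 h 13 min
Thu: 10:51–21:59 = 11 h 8 min; less 30 min break → 10 h 38 min
Fri: 08:57–13:45 = 4 h 48 min; less 30 min break → 4 h 18 min
Total: 9 h 54 min + 7 h 12 min + 11 h 13 min + 10 h 38 min + 4 h 18 min = 43 h 15 min.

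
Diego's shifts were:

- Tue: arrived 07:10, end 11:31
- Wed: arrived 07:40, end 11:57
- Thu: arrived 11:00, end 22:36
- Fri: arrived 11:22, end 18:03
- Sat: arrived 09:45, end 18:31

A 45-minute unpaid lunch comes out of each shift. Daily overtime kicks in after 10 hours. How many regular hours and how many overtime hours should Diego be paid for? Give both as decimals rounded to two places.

Tue: 07:10–11:31 = 4 h 21 min; less 45 min break → 3 h 36 min
Wed: 07:40–11:57 = 4 h 17 min; less 45 min break → 3 h 32 min
Thu: 11:00–22:36 = 11 h 36 min; less 45 min break → 10 h 51 min
Fri: 11:22–18:03 = 6 h 41 min; less 45 min break → 5 h 56 min
Sat: 09:45–18:31 = 8 h 46 min; less 45 min break → 8 h 1 min
Tue reg 3 h 36 min / OT 0 h 0 min; Wed reg 3 h 32 min / OT 0 h 0 min; Thu reg 10 h 0 min / OT 0 h 51 min; Fri reg 5 h 56 min / OT 0 h 0 min; Sat reg 8 h 1 min / OT 0 h 0 min.
Totals: regular 31 h 5 min, overtime 0 h 51 min.

Regular 31.08 hours, overtime 0.85 hours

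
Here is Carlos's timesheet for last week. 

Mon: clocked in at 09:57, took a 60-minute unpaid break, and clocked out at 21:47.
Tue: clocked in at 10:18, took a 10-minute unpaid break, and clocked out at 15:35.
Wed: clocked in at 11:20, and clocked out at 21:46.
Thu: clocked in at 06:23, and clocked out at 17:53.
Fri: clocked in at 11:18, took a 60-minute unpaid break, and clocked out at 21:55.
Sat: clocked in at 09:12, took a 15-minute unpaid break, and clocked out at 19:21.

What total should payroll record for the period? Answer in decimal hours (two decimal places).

57.40 hours

Mon: 09:57–21:47 = 11 h 50 min; less 60 min break → 10 h 50 min
Tue: 10:18–15:35 = 5 h 17 min; less 10 min break → 5 h 7 min
Wed: 11:20–21:46 = 10 h 26 min
Thu: 06:23–17:53 = 11 h 30 min
Fri: 11:18–21:55 = 10 h 37 min; less 60 min break → 9 h 37 min
Sat: 09:12–19:21 = 10 h 9 min; less 15 min break → 9 h 54 min
Total: 10 h 50 min + 5 h 7 min + 10 h 26 min + 11 h 30 min + 9 h 37 min + 9 h 54 min = 57 h 24 min.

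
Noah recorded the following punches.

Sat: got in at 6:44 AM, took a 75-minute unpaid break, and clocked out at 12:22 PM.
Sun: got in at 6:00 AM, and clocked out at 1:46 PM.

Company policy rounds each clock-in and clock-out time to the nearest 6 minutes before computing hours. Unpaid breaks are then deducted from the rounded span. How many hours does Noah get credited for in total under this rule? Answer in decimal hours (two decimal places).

Sat: in 6:44 AM→6:42 AM, out 12:22 PM→12:24 PM; 5 h 42 min − 75 min = 4 h 27 min
Sun: in 6:00 AM→6:00 AM, out 1:46 PM→1:48 PM; 7 h 48 min
Total credited: 12 h 15 min.

12.25 hours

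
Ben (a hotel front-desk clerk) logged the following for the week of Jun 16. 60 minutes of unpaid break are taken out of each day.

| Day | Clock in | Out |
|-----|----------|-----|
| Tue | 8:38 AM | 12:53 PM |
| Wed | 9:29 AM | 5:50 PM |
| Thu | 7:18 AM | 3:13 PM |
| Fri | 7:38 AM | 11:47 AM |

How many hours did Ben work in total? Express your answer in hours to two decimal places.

Tue: 8:38 AM–12:53 PM = 4 h 15 min; less 60 min break → 3 h 15 min
Wed: 9:29 AM–5:50 PM = 8 h 21 min; less 60 min break → 7 h 21 min
Thu: 7:18 AM–3:13 PM = 7 h 55 min; less 60 min break → 6 h 55 min
Fri: 7:38 AM–11:47 AM = 4 h 9 min; less 60 min break → 3 h 9 min
Total: 3 h 15 min + 7 h 21 min + 6 h 55 min + 3 h 9 min = 20 h 40 min.

20.67 hours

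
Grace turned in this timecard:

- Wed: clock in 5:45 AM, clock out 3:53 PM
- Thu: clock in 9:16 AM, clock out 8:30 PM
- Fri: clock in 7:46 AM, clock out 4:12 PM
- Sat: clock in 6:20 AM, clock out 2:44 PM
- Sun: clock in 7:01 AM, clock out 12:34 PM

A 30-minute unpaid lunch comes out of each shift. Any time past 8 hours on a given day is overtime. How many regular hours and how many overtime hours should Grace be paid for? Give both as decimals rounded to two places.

Regular 36.88 hours, overtime 4.37 hours

Wed: 5:45 AM–3:53 PM = 10 h 8 min; less 30 min break → 9 h 38 min
Thu: 9:16 AM–8:30 PM = 11 h 14 min; less 30 min break → 10 h 44 min
Fri: 7:46 AM–4:12 PM = 8 h 26 min; less 30 min break → 7 h 56 min
Sat: 6:20 AM–2:44 PM = 8 h 24 min; less 30 min break → 7 h 54 min
Sun: 7:01 AM–12:34 PM = 5 h 33 min; less 30 min break → 5 h 3 min
Wed reg 8 h 0 min / OT 1 h 38 min; Thu reg 8 h 0 min / OT 2 h 44 min; Fri reg 7 h 56 min / OT 0 h 0 min; Sat reg 7 h 54 min / OT 0 h 0 min; Sun reg 5 h 3 min / OT 0 h 0 min.
Totals: regular 36 h 53 min, overtime 4 h 22 min.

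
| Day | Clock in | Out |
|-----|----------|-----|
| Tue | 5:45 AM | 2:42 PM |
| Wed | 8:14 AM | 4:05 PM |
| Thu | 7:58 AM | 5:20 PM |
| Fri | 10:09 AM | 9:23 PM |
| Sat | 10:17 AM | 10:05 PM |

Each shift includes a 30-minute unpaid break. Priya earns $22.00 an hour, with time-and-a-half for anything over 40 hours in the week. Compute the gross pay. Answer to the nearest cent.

Tue: 5:45 AM–2:42 PM = 8 h 57 min; less 30 min break → 8 h 27 min
Wed: 8:14 AM–4:05 PM = 7 h 51 min; less 30 min break → 7 h 21 min
Thu: 7:58 AM–5:20 PM = 9 h 22 min; less 30 min break → 8 h 52 min
Fri: 10:09 AM–9:23 PM = 11 h 14 min; less 30 min break → 10 h 44 min
Sat: 10:17 AM–10:05 PM = 11 h 48 min; less 30 min break → 11 h 18 min
Total worked: 46 h 42 min = 2802 min.
Regular 40 h 0 min = 2400 min at $22.00/h; overtime 6 h 42 min = 402 min at $33.00/h.
Pay = (2400 × $22.00 + 402 × $33.00) ÷ 60 = $1101.10.

$1101.10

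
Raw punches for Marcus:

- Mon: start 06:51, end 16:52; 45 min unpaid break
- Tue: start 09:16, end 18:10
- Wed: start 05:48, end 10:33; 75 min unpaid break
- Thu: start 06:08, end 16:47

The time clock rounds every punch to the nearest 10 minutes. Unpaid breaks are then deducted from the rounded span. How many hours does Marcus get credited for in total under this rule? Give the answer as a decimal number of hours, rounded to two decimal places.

32.17 hours

Mon: in 06:51→06:50, out 16:52→16:50; 10 h 0 min − 45 min = 9 h 15 min
Tue: in 09:16→09:20, out 18:10→18:10; 8 h 50 min
Wed: in 05:48→05:50, out 10:33→10:30; 4 h 40 min − 75 min = 3 h 25 min
Thu: in 06:08→06:10, out 16:47→16:50; 10 h 40 min
Total credited: 32 h 10 min.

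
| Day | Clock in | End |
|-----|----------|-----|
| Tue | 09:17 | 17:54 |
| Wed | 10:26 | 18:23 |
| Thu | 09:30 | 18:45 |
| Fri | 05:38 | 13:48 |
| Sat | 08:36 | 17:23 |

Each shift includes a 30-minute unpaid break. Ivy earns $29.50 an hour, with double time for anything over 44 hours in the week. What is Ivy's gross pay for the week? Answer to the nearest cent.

$1187.87

Tue: 09:17–17:54 = 8 h 37 min; less 30 min break → 8 h 7 min
Wed: 10:26–18:23 = 7 h 57 min; less 30 min break → 7 h 27 min
Thu: 09:30–18:45 = 9 h 15 min; less 30 min break → 8 h 45 min
Fri: 05:38–13:48 = 8 h 10 min; less 30 min break → 7 h 40 min
Sat: 08:36–17:23 = 8 h 47 min; less 30 min break → 8 h 17 min
Total worked: 40 h 16 min = 2416 min.
Regular 40 h 16 min = 2416 min at $29.50/h; overtime 0 h 0 min = 0 min at $59.00/h.
Pay = (2416 × $29.50 + 0 × $59.00) ÷ 60 = $1187.87.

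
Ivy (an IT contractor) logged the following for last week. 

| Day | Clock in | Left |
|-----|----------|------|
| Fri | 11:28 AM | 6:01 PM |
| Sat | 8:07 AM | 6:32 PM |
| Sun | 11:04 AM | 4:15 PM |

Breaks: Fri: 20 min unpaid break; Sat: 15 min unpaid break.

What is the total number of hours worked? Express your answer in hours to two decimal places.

21.57 hours

Fri: 11:28 AM–6:01 PM = 6 h 33 min; less 20 min break → 6 h 13 min
Sat: 8:07 AM–6:32 PM = 10 h 25 min; less 15 min break → 10 h 10 min
Sun: 11:04 AM–4:15 PM = 5 h 11 min
Total: 6 h 13 min + 10 h 10 min + 5 h 11 min = 21 h 34 min.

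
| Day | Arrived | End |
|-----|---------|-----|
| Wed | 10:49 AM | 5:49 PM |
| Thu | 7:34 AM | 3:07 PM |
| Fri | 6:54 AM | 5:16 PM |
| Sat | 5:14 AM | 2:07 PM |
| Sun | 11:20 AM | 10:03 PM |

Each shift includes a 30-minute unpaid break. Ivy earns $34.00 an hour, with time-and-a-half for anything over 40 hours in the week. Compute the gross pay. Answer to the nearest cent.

$1462.85

Wed: 10:49 AM–5:49 PM = 7 h 0 min; less 30 min break → 6 h 30 min
Thu: 7:34 AM–3:07 PM = 7 h 33 min; less 30 min break → 7 h 3 min
Fri: 6:54 AM–5:16 PM = 10 h 22 min; less 30 min break → 9 h 52 min
Sat: 5:14 AM–2:07 PM = 8 h 53 min; less 30 min break → 8 h 23 min
Sun: 11:20 AM–10:03 PM = 10 h 43 min; less 30 min break → 10 h 13 min
Total worked: 42 h 1 min = 2521 min.
Regular 40 h 0 min = 2400 min at $34.00/h; overtime 2 h 1 min = 121 min at $51.00/h.
Pay = (2400 × $34.00 + 121 × $51.00) ÷ 60 = $1462.85.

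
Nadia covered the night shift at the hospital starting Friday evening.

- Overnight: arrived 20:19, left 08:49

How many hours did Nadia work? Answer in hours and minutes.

12 h 30 min

Overnight: 20:19 → midnight = 3 h 41 min; midnight → 08:49 = 8 h 49 min; span 12 h 30 min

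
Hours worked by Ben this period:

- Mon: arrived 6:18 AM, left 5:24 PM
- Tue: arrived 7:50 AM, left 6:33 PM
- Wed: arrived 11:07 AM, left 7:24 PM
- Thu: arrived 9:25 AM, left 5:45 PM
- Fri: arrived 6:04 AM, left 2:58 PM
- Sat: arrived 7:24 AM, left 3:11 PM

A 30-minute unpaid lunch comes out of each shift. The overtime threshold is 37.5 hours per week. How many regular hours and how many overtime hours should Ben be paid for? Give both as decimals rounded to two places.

Mon: 6:18 AM–5:24 PM = 11 h 6 min; less 30 min break → 10 h 36 min
Tue: 7:50 AM–6:33 PM = 10 h 43 min; less 30 min break → 10 h 13 min
Wed: 11:07 AM–7:24 PM = 8 h 17 min; less 30 min break → 7 h 47 min
Thu: 9:25 AM–5:45 PM = 8 h 20 min; less 30 min break → 7 h 50 min
Fri: 6:04 AM–2:58 PM = 8 h 54 min; less 30 min break → 8 h 24 min
Sat: 7:24 AM–3:11 PM = 7 h 47 min; less 30 min break → 7 h 17 min
Total worked: 52 h 7 min = 52.12 h.
Threshold 37.5 h → overtime 14 h 37 min, regular 37 h 30 min.

Regular 37.50 hours, overtime 14.62 hours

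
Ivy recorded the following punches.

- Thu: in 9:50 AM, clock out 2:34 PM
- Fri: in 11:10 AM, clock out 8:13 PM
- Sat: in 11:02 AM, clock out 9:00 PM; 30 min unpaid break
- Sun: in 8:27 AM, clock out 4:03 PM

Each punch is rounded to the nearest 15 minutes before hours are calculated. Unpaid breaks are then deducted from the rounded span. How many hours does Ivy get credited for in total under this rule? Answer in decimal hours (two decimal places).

30.75 hours

Thu: in 9:50 AM→9:45 AM, out 2:34 PM→2:30 PM; 4 h 45 min
Fri: in 11:10 AM→11:15 AM, out 8:13 PM→8:15 PM; 9 h 0 min
Sat: in 11:02 AM→11:00 AM, out 9:00 PM→9:00 PM; 10 h 0 min − 30 min = 9 h 30 min
Sun: in 8:27 AM→8:30 AM, out 4:03 PM→4:00 PM; 7 h 30 min
Total credited: 30 h 45 min.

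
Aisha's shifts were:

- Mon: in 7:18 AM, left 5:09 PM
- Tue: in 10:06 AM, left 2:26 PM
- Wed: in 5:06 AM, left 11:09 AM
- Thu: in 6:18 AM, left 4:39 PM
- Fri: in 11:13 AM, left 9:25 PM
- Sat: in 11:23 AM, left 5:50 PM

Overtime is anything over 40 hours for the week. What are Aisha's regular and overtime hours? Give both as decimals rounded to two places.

Regular 40.00 hours, overtime 7.23 hours

Mon: 7:18 AM–5:09 PM = 9 h 51 min
Tue: 10:06 AM–2:26 PM = 4 h 20 min
Wed: 5:06 AM–11:09 AM = 6 h 3 min
Thu: 6:18 AM–4:39 PM = 10 h 21 min
Fri: 11:13 AM–9:25 PM = 10 h 12 min
Sat: 11:23 AM–5:50 PM = 6 h 27 min
Total worked: 47 h 14 min = 47.23 h.
Threshold 40 h → overtime 7 h 14 min, regular 40 h 0 min.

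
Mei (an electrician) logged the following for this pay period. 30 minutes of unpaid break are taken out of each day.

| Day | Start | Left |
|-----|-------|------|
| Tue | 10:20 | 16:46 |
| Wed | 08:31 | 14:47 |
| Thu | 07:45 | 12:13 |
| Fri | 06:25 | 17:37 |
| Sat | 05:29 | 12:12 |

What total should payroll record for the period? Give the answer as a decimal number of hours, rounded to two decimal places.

Tue: 10:20–16:46 = 6 h 26 min; less 30 min break → 5 h 56 min
Wed: 08:31–14:47 = 6 h 16 min; less 30 min break → 5 h 46 min
Thu: 07:45–12:13 = 4 h 28 min; less 30 min break → 3 h 58 min
Fri: 06:25–17:37 = 11 h 12 min; less 30 min break → 10 h 42 min
Sat: 05:29–12:12 = 6 h 43 min; less 30 min break → 6 h 13 min
Total: 5 h 56 min + 5 h 46 min + 3 h 58 min + 10 h 42 min + 6 h 13 min = 32 h 35 min.

32.58 hours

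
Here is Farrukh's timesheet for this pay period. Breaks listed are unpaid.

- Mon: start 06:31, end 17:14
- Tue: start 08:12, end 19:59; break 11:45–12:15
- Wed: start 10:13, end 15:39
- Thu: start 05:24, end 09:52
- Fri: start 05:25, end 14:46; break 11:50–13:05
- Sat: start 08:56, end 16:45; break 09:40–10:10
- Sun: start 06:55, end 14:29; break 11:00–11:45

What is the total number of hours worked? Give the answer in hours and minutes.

Mon: 06:31–17:14 = 10 h 43 min
Tue: 08:12–19:59 = 11 h 47 min; less 30 min break → 11 h 17 min
Wed: 10:13–15:39 = 5 h 26 min
Thu: 05:24–09:52 = 4 h 28 min
Fri: 05:25–14:46 = 9 h 21 min; less 75 min break → 8 h 6 min
Sat: 08:56–16:45 = 7 h 49 min; less 30 min break → 7 h 19 min
Sun: 06:55–14:29 = 7 h 34 min; less 45 min break → 6 h 49 min
Total: 10 h 43 min + 11 h 17 min + 5 h 26 min + 4 h 28 min + 8 h 6 min + 7 h 19 min + 6 h 49 min = 54 h 8 min.

54 h 8 min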